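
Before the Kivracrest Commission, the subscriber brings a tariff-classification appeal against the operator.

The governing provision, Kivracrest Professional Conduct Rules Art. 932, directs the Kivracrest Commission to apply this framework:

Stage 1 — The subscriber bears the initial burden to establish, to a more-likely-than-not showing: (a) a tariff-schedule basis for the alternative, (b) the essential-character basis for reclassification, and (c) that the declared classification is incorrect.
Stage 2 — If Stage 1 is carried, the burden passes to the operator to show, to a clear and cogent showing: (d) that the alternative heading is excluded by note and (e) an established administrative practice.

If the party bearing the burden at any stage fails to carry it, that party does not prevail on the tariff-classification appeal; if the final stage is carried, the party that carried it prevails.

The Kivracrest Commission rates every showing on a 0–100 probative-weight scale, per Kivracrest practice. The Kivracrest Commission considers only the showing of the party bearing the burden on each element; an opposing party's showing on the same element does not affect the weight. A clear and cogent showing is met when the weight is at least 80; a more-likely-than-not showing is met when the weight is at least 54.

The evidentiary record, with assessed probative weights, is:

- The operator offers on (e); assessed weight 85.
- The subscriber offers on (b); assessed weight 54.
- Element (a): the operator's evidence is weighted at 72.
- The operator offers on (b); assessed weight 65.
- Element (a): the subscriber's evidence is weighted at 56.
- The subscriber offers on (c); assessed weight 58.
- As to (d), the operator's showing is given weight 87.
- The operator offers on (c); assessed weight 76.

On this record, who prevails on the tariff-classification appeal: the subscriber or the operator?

At Stage 1 the subscriber must meet a more-likely-than-not showing (weight is at least 54): on (a) the weight is 56 (the operator's 72 is given no effect), which does reach 54, so (a) meets the standard; on (b) the weight is 54 (the operator's 65 is given no effect), ≥ 54, so (b) meets the standard; on (c) the weight is 58 (the operator's 76 is given no effect), ≥ 54, so (c) meets the standard.
  All elements met. The burden passes to the operator.
At Stage 2 the operator must meet a clear and cogent showing (weight is at least 80): on (d) the weight is 87, which does reach 80, so (d) meets the standard; on (e) the weight is 85, ≥ 80, so (e) meets the standard.
  All elements met at the final stage.
Every stage carried; the operator prevails.

operator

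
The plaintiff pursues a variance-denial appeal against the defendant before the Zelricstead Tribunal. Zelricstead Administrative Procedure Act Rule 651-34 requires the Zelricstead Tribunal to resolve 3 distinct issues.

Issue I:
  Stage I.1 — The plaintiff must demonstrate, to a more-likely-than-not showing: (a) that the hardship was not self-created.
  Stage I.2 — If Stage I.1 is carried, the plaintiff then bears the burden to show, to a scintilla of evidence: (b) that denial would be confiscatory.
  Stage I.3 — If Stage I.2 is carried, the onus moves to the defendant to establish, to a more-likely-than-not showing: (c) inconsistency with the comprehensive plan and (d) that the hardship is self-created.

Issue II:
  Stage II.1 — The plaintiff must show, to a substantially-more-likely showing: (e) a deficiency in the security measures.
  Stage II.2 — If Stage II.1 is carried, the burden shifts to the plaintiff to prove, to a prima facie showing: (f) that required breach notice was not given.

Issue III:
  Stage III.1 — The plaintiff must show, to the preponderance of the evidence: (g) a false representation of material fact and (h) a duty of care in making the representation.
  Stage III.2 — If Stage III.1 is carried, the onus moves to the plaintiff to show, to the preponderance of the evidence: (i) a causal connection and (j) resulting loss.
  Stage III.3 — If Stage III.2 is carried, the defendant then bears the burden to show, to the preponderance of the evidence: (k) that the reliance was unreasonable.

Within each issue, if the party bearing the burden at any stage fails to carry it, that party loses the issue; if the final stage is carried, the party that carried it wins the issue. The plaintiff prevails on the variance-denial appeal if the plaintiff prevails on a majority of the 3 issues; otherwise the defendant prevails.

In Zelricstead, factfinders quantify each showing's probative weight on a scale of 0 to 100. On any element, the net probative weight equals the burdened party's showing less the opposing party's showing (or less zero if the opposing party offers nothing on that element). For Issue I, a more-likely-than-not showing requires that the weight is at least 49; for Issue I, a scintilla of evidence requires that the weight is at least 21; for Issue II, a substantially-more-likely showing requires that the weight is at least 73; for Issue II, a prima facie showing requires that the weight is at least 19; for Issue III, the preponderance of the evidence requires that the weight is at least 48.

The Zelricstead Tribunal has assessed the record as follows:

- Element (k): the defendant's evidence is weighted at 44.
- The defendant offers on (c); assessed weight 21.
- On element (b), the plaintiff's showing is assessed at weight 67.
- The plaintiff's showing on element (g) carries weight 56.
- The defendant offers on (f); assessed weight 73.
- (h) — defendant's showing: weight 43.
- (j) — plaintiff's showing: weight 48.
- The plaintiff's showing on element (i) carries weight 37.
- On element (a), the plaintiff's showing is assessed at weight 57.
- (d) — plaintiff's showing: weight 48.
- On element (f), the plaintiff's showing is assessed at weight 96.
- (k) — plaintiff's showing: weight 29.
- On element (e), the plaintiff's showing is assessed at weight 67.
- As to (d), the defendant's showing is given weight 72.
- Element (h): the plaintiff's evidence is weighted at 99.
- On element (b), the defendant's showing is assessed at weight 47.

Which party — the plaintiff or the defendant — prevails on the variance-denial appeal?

— Issue I —
Stage I.1 — burden on plaintiff; standard: a more-likely-than-not showing (weight is at least 49).
    (a): 57 ≥ 49 [met]
  All elements met. The plaintiff retains the burden for Stage I.2.
Stage I.2 — burden on plaintiff; standard: a scintilla of evidence (weight is at least 21).
    (b): 67 − 47 = 20 < 21 [not met]
  Not every element is met, so the plaintiff fails to carry Stage I.2.
The analysis ends at Stage I.2; the defendant prevails on this issue.
— Issue II —
At Stage II.1 the plaintiff must meet a substantially-more-likely showing (weight is at least 73): on (e) the weight is 67, < 73, so (e) does not meet the standard.
  Stage II.1 not carried; the plaintiff fails its burden.
The defendant prevails on this issue.
— Issue III —
Stage III.1 (plaintiff, the preponderance of the evidence, weight is at least 48): (g) 56 ≥ 48 — meets; (h) net 99−43=56 ≥ 48 — meets.
  Stage III.1 is satisfied; the plaintiff continues to bear the burden.
Stage III.2 (plaintiff, the preponderance of the evidence, weight is at least 48): (i) 37 < 48 — fails; (j) 48 ≥ 48 — meets.
  Not every element is met, so the plaintiff fails to carry Stage III.2.
The analysis ends at Stage III.2; the defendant prevails on this issue.
Per-issue: Issue I → defendant; Issue II → defendant; Issue III → defendant. The plaintiff must prevail on a majority of issues; overall, the defendant prevails.

defendant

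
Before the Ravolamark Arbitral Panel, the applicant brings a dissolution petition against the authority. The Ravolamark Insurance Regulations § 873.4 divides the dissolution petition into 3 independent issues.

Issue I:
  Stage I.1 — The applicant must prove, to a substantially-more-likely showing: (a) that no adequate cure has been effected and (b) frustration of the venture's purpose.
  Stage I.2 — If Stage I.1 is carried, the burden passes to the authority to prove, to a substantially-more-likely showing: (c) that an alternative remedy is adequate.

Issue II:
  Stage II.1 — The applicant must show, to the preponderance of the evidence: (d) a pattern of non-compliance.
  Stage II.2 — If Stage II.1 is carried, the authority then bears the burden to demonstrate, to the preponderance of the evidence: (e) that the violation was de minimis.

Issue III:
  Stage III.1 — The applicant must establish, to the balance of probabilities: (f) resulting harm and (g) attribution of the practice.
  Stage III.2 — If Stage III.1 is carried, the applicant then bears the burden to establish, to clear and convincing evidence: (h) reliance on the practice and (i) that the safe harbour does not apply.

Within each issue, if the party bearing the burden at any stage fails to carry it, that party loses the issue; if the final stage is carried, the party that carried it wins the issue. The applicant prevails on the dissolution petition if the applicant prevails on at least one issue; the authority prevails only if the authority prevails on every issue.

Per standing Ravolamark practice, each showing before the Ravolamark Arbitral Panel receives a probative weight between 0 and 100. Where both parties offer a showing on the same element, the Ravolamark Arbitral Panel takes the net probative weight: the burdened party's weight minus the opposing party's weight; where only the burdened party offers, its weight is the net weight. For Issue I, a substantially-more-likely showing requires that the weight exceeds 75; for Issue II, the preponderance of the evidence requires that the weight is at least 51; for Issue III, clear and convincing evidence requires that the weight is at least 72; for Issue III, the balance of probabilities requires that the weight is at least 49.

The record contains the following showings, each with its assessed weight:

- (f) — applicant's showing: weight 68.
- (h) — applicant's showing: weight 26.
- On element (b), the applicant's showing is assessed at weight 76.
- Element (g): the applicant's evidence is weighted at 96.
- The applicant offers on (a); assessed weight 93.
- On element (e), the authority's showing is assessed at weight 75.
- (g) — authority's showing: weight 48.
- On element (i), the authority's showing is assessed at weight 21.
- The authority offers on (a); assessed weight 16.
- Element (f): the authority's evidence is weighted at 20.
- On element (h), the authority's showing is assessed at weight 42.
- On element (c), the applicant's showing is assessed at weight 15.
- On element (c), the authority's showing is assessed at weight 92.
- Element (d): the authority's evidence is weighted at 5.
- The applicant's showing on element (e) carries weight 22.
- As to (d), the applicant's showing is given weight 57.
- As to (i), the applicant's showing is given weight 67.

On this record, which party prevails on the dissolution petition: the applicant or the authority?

authority

— Issue I —
Stage I.1 (applicant, a substantially-more-likely showing, weight exceeds 75): (a) net 93−16=77 > 75 — meets; (b) 76 > 75 — meets.
  Stage I.1 carried; the burden shifts to the authority.
Stage I.2 (authority, a substantially-more-likely showing, weight exceeds 75): (c) net 92−15=77 > 75 — meets.
  Stage I.2 carried; the final stage is satisfied.
With every stage satisfied, the authority prevails on this issue.
— Issue II —
Stage II.1 (applicant, the preponderance of the evidence, weight is at least 51): (d) net 57−5=52 ≥ 51 — meets.
  All elements met. The burden passes to the authority.
Stage II.2 (authority, the preponderance of the evidence, weight is at least 51): (e) net 75−22=53 ≥ 51 — meets.
  All elements met at the final stage.
Every stage carried; the authority prevails on this issue.
— Issue III —
Stage III.1 (applicant, the balance of probabilities, weight is at least 49): (f) net 68−20=48 < 49 — fails; (g) net 96−48=48 < 49 — fails.
  Not every element is met, so the applicant fails to carry Stage III.1.
The analysis ends at Stage III.1; the authority prevails on this issue.
Per-issue: Issue I → authority; Issue II → authority; Issue III → authority. The applicant must prevail on at least one issue; overall, the authority prevails.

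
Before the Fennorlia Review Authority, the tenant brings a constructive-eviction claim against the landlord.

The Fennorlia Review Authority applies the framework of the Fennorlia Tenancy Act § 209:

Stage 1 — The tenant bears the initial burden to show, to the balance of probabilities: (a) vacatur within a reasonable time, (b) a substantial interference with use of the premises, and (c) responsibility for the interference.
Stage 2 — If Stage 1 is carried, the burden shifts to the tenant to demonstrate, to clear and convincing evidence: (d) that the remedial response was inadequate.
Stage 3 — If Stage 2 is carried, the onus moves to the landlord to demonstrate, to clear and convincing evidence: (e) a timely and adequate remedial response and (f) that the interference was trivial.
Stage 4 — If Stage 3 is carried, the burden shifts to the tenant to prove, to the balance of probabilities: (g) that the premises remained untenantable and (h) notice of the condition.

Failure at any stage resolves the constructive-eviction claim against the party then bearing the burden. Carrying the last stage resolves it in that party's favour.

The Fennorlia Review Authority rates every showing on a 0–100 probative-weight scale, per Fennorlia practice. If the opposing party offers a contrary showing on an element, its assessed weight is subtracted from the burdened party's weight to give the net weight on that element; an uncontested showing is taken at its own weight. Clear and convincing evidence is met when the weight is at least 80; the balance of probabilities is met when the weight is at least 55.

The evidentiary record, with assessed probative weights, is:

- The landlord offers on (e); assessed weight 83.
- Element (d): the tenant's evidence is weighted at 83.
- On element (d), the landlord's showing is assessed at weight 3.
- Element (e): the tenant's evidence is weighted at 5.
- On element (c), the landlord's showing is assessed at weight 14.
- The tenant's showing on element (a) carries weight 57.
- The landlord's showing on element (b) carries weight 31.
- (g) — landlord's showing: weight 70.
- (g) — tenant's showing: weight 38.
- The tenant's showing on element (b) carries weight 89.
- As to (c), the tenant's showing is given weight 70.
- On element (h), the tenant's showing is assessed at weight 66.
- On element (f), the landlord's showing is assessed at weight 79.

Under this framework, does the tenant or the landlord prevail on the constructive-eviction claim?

At Stage 1 the tenant must meet the balance of probabilities (weight is at least 55): on (a) the weight is 57, which does reach 55, so (a) meets the standard; on (b) the weight is 89 less the opposing 31 gives net 58, ≥ 55, so (b) meets the standard; on (c) the weight is 70 less the opposing 14 gives net 56, which does reach 55, so (c) meets the standard.
  Stage 1 carried; the burden remains with the tenant.
At Stage 2 the tenant must meet clear and convincing evidence (weight is at least 80): on (d) the weight is 83 less the opposing 3 gives net 80, ≥ 80, so (d) meets the standard.
  The tenant carries Stage 2; the landlord now bears the burden.
At Stage 3 the landlord must meet clear and convincing evidence (weight is at least 80): on (e) the weight is 83 less the opposing 5 gives net 78, which does not reach 80, so (e) does not meet the standard; on (f) the weight is 79, which does not reach 80, so (f) does not meet the standard.
  The landlord does not carry Stage 3.
The analysis ends at Stage 3; the tenant prevails.

tenant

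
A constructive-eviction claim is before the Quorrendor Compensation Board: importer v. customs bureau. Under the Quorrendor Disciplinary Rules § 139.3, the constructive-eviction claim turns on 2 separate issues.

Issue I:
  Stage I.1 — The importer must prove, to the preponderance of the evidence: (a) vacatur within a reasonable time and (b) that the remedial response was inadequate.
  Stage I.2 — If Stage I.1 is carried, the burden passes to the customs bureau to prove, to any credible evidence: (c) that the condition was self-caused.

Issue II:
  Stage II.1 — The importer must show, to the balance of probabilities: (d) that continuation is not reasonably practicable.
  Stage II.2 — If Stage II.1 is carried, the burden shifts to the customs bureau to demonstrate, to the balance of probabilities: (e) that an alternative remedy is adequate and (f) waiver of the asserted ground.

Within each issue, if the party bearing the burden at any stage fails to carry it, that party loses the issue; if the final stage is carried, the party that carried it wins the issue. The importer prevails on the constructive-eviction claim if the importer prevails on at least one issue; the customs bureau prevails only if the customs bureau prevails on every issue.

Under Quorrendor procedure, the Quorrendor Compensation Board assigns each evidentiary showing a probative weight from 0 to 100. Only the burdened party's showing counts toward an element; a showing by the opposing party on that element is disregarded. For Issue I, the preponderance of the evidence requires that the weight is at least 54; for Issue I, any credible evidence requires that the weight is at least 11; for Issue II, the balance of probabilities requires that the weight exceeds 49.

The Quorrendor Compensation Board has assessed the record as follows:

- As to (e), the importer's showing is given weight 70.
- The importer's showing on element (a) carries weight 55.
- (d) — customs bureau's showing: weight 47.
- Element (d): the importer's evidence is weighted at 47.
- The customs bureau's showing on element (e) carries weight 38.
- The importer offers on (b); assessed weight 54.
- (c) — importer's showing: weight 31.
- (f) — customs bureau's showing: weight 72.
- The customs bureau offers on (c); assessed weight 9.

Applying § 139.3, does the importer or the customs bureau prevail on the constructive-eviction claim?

— Issue I —
Stage I.1 (importer, the preponderance of the evidence, weight is at least 54): (a) 55 ≥ 54 — meets; (b) 54 ≥ 54 — meets.
  All elements met. The burden passes to the customs bureau.
Stage I.2 (customs bureau, any credible evidence, weight is at least 11): (c) 9 (importer's 31 disregarded) < 11 — fails.
  Stage I.2 not carried; the customs bureau fails its burden.
The importer prevails on this issue.
— Issue II —
Stage II.1 (importer, the balance of probabilities, weight exceeds 49): (d) 47 (customs bureau's 47 disregarded) ≤ 49 — fails.
  Not every element is met, so the importer fails to carry Stage II.1.
The analysis ends at Stage II.1; the customs bureau prevails on this issue.
Per-issue: Issue I → importer; Issue II → customs bureau. The importer must prevail on at least one issue; overall, the importer prevails.

importer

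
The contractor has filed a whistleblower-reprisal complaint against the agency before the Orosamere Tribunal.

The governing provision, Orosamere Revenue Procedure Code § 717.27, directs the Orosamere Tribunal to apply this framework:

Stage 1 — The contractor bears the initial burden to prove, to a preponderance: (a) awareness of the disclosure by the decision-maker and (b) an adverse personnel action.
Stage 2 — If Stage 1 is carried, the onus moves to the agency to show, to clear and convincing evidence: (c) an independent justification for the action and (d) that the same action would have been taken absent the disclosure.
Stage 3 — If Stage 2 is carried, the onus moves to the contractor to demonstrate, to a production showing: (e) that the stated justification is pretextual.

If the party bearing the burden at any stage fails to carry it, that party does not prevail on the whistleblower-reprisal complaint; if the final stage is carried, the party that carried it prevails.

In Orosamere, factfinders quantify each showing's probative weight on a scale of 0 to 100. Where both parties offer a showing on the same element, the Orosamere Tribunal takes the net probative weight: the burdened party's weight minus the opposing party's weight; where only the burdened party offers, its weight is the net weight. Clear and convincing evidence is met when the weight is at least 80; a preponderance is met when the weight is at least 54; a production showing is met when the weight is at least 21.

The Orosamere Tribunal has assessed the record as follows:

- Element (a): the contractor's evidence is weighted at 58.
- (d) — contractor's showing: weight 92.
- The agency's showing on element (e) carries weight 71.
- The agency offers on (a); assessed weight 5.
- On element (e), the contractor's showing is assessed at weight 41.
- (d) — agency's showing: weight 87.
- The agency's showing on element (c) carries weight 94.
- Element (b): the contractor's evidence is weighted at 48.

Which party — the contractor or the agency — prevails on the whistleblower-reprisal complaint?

agency

Stage 1 (contractor, a preponderance, weight is at least 54): (a) net 58−5=53 < 54 — fails; (b) 48 < 54 — fails.
  The contractor does not carry Stage 1.
The analysis ends at Stage 1; the agency prevails.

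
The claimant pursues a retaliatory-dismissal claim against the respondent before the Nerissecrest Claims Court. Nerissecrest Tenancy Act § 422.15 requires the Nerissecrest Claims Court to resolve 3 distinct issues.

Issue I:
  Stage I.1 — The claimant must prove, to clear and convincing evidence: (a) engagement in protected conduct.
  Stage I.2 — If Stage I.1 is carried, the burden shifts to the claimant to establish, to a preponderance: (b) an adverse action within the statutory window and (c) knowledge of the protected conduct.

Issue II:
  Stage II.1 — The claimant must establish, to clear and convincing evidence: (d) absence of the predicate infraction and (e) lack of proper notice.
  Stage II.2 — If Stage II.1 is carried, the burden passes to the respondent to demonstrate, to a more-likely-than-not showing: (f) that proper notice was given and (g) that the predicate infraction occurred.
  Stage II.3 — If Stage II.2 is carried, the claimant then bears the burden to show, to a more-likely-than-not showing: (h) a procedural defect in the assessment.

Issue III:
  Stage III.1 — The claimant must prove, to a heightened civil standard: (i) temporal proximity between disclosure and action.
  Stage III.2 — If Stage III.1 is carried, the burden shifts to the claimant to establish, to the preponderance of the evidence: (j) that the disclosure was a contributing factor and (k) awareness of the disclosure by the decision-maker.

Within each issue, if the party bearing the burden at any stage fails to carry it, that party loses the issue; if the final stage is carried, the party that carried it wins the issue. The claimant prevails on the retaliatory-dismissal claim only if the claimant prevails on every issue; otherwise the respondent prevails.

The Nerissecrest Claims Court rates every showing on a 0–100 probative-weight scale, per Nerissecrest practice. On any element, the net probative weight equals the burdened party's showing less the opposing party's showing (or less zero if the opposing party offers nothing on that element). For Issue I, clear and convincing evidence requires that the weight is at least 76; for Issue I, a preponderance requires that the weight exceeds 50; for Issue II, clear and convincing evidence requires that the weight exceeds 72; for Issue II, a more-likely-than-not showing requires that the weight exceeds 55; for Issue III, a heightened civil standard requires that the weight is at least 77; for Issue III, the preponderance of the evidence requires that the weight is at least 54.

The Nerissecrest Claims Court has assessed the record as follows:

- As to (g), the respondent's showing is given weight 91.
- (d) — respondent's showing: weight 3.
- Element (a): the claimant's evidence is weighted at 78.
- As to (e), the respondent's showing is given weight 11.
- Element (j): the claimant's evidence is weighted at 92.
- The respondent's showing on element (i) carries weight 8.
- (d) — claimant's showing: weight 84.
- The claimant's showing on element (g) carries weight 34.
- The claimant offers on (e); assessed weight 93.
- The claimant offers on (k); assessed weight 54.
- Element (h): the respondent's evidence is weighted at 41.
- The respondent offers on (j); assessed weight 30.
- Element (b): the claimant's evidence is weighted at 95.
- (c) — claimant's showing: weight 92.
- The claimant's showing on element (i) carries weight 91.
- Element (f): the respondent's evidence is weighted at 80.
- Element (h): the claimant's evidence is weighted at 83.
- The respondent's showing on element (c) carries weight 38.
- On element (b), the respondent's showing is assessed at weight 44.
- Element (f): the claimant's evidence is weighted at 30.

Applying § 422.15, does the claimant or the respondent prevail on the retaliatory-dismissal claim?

claimant

— Issue I —
Stage I.1 — burden on claimant; standard: clear and convincing evidence (weight is at least 76).
    (a): 78 ≥ 76 [met]
  Stage I.1 is satisfied; the claimant continues to bear the burden.
Stage I.2 — burden on claimant; standard: a preponderance (weight exceeds 50).
    (b): 95 − 44 = 51 > 50 [met]
    (c): 92 − 38 = 54 > 50 [met]
  Stage I.2 carried; the final stage is satisfied.
Every stage carried; the claimant prevails on this issue.
— Issue II —
Stage II.1 (claimant, clear and convincing evidence, weight exceeds 72): (d) net 84−3=81 > 72 — meets; (e) net 93−11=82 > 72 — meets.
  Stage II.1 is satisfied; the onus moves to the respondent.
Stage II.2 (respondent, a more-likely-than-not showing, weight exceeds 55): (f) net 80−30=50 ≤ 55 — fails; (g) net 91−34=57 > 55 — meets.
  The respondent does not carry Stage II.2.
So the claimant prevails on this issue.
— Issue III —
Stage III.1 (claimant, a heightened civil standard, weight is at least 77): (i) net 91−8=83 ≥ 77 — meets.
  Stage III.1 carried; the burden remains with the claimant.
Stage III.2 (claimant, the preponderance of the evidence, weight is at least 54): (j) net 92−30=62 ≥ 54 — meets; (k) 54 ≥ 54 — meets.
  Stage III.2 carried; the final stage is satisfied.
With every stage satisfied, the claimant prevails on this issue.
Per-issue: Issue I → claimant; Issue II → claimant; Issue III → claimant. The claimant must prevail on every issue; overall, the claimant prevails.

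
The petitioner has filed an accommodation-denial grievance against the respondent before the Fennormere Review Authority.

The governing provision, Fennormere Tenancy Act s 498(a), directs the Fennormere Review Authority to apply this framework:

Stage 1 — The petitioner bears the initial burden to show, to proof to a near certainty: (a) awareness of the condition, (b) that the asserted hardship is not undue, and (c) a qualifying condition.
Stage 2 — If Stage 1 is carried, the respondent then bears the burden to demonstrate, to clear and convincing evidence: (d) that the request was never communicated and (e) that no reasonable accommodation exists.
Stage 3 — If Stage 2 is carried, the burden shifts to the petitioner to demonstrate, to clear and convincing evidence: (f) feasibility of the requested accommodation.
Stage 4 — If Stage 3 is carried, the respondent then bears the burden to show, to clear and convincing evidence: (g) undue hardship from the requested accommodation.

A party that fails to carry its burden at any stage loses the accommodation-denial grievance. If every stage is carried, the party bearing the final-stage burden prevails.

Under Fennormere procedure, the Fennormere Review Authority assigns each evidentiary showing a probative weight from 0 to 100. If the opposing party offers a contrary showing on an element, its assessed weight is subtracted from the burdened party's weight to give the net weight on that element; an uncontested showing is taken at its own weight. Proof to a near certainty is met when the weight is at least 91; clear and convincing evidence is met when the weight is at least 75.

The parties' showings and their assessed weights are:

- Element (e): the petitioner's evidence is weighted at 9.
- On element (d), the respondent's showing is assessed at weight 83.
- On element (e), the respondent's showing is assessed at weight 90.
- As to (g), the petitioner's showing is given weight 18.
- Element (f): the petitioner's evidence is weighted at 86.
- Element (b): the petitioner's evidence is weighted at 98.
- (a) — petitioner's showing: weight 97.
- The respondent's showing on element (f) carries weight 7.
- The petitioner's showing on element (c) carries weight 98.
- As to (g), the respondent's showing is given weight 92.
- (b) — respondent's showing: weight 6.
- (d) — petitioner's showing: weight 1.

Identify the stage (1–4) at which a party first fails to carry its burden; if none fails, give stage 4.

At Stage 1 the petitioner must meet proof to a near certainty (weight is at least 91): on (a) the weight is 97, which does reach 91, so (a) meets the standard; on (b) the weight is 98 less the opposing 6 gives net 92, which does reach 91, so (b) meets the standard; on (c) the weight is 98, ≥ 91, so (c) meets the standard.
  Stage 1 carried; the burden shifts to the respondent.
At Stage 2 the respondent must meet clear and convincing evidence (weight is at least 75): on (d) the weight is 83 less the opposing 1 gives net 82, ≥ 75, so (d) meets the standard; on (e) the weight is 90 less the opposing 9 gives net 81, which does reach 75, so (e) meets the standard.
  All elements met. The burden passes to the petitioner.
At Stage 3 the petitioner must meet clear and convincing evidence (weight is at least 75): on (f) the weight is 86 less the opposing 7 gives net 79, ≥ 75, so (f) meets the standard.
  Stage 3 carried; the burden shifts to the respondent.
At Stage 4 the respondent must meet clear and convincing evidence (weight is at least 75): on (g) the weight is 92 less the opposing 18 gives net 74, which does not reach 75, so (g) does not meet the standard.
  Stage 4 not carried; the respondent fails its burden.
So the petitioner prevails.

stage 4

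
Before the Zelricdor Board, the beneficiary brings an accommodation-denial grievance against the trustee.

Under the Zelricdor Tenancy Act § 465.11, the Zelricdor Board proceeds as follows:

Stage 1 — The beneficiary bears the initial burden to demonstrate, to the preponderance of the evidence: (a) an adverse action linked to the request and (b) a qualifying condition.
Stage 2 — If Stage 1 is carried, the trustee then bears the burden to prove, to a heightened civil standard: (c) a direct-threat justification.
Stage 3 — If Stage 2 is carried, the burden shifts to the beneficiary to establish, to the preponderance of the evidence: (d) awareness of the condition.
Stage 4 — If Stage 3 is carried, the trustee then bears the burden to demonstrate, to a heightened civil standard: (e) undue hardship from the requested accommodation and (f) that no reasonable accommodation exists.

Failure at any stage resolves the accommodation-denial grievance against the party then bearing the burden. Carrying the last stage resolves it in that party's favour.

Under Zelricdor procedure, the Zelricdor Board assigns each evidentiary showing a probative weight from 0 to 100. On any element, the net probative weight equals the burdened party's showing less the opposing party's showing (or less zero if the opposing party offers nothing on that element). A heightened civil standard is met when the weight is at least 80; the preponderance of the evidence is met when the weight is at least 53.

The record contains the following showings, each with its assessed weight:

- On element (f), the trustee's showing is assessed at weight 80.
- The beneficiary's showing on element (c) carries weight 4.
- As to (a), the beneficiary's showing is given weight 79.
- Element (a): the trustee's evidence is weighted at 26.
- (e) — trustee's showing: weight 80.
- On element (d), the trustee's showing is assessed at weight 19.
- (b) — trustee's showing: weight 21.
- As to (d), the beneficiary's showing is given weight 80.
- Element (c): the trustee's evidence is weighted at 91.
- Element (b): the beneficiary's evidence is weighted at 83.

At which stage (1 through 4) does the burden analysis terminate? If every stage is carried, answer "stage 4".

stage 4

Stage 1 (beneficiary, the preponderance of the evidence, weight is at least 53): (a) net 79−26=53 ≥ 53 — meets; (b) net 83−21=62 ≥ 53 — meets.
  The beneficiary carries Stage 1; the trustee now bears the burden.
Stage 2 (trustee, a heightened civil standard, weight is at least 80): (c) net 91−4=87 ≥ 80 — meets.
  The trustee carries Stage 2; the beneficiary now bears the burden.
Stage 3 (beneficiary, the preponderance of the evidence, weight is at least 53): (d) net 80−19=61 ≥ 53 — meets.
  The beneficiary carries Stage 3; the trustee now bears the burden.
Stage 4 (trustee, a heightened civil standard, weight is at least 80): (e) 80 ≥ 80 — meets; (f) 80 ≥ 80 — meets.
  All elements met at the final stage.
With every stage satisfied, the trustee prevails.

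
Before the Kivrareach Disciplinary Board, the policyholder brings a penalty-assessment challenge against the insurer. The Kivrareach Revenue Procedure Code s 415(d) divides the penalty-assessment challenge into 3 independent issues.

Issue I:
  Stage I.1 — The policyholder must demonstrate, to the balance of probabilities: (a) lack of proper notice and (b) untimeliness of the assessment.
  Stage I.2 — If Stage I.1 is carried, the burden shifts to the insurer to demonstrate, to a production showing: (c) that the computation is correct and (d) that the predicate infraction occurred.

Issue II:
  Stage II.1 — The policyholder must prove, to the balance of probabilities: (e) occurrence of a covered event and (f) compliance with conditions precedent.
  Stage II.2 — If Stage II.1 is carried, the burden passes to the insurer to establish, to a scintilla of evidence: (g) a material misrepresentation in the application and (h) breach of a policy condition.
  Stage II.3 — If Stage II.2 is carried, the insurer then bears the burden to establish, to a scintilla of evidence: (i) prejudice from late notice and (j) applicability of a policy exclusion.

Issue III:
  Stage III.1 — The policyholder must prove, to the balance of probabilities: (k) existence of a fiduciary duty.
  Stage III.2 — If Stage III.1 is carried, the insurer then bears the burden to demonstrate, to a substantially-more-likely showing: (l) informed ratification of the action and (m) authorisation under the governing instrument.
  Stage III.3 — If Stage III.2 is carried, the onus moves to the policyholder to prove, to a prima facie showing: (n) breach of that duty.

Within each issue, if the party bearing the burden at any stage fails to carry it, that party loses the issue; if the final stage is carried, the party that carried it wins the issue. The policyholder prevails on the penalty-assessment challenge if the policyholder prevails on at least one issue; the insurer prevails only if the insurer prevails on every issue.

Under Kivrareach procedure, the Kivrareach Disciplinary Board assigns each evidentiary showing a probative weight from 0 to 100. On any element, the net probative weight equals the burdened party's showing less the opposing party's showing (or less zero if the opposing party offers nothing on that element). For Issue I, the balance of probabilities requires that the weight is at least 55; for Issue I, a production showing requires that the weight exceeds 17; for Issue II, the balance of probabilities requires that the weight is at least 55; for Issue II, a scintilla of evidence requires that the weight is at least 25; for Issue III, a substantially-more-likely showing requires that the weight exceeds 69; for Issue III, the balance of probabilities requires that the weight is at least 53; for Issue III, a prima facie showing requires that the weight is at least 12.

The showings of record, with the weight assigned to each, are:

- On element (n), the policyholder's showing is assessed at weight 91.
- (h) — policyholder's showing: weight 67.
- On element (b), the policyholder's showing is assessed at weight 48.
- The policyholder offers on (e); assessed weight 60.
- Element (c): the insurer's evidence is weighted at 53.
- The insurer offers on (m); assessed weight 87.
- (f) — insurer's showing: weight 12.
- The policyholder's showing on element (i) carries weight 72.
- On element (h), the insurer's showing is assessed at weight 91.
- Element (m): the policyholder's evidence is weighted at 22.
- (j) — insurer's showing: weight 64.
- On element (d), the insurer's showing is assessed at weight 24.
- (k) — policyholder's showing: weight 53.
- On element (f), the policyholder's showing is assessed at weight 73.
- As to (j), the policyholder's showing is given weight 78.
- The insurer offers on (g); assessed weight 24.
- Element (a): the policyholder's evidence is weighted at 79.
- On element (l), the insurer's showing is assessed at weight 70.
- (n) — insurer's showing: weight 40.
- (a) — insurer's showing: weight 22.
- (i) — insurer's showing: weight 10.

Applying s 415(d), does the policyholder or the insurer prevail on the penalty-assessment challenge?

— Issue I —
At Stage I.1 the policyholder must meet the balance of probabilities (weight is at least 55): on (a) the weight is 79 less the opposing 22 gives net 57, which does reach 55, so (a) meets the standard; on (b) the weight is 48, < 55, so (b) does not meet the standard.
  Stage I.1 not carried; the policyholder fails its burden.
The insurer prevails on this issue.
— Issue II —
At Stage II.1 the policyholder must meet the balance of probabilities (weight is at least 55): on (e) the weight is 60, which does reach 55, so (e) meets the standard; on (f) the weight is 73 less the opposing 12 gives net 61, ≥ 55, so (f) meets the standard.
  The policyholder carries Stage II.1; the insurer now bears the burden.
At Stage II.2 the insurer must meet a scintilla of evidence (weight is at least 25): on (g) the weight is 24, < 25, so (g) does not meet the standard; on (h) the weight is 91 less the opposing 67 gives net 24, < 25, so (h) does not meet the standard.
  The insurer does not carry Stage II.2.
So the policyholder prevails on this issue.
— Issue III —
At Stage III.1 the policyholder must meet the balance of probabilities (weight is at least 53): on (k) the weight is 53, ≥ 53, so (k) meets the standard.
  All elements met. The burden passes to the insurer.
At Stage III.2 the insurer must meet a substantially-more-likely showing (weight exceeds 69): on (l) the weight is 70, which does exceed 69, so (l) meets the standard; on (m) the weight is 87 less the opposing 22 gives net 65, ≤ 69, so (m) does not meet the standard.
  Stage III.2 not carried; the insurer fails its burden.
So the policyholder prevails on this issue.
Per-issue: Issue I → insurer; Issue II → policyholder; Issue III → policyholder. The policyholder must prevail on at least one issue; overall, the policyholder prevails.

policyholder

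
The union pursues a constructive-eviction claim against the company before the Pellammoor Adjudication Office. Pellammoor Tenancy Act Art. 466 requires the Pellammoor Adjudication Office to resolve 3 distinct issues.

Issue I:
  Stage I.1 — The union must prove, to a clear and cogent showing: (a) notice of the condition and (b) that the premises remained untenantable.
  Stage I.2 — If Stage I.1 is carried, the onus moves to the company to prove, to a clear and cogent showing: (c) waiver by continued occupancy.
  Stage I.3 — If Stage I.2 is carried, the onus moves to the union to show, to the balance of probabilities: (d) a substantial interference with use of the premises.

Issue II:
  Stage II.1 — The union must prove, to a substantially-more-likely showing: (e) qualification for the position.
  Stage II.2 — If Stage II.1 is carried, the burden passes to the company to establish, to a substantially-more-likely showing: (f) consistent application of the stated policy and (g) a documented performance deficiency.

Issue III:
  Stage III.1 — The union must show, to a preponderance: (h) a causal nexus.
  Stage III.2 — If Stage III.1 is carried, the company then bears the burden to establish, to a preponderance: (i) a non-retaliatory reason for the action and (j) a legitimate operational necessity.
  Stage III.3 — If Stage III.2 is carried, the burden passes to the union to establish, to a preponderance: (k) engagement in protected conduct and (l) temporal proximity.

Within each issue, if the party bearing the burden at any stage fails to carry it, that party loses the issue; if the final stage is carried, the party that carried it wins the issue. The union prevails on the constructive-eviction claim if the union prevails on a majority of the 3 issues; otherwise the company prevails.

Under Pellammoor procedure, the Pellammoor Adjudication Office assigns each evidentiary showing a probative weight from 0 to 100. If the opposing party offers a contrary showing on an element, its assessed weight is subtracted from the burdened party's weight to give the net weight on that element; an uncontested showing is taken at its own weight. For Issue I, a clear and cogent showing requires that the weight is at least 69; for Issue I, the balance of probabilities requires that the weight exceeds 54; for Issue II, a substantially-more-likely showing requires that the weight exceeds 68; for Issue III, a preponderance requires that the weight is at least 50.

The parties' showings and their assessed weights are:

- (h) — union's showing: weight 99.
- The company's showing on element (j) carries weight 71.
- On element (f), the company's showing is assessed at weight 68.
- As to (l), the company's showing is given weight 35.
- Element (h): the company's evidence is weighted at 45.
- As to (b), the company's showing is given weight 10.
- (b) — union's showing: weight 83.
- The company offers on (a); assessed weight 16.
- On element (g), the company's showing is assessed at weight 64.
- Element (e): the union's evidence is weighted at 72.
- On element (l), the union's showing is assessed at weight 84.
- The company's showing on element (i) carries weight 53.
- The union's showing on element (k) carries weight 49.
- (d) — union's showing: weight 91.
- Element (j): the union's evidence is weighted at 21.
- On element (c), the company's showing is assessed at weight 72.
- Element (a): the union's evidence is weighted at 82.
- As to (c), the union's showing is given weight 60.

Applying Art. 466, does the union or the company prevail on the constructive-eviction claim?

— Issue I —
At Stage I.1 the union must meet a clear and cogent showing (weight is at least 69): on (a) the weight is 82 less the opposing 16 gives net 66, which does not reach 69, so (a) does not meet the standard; on (b) the weight is 83 less the opposing 10 gives net 73, ≥ 69, so (b) meets the standard.
  Stage I.1 not carried; the union fails its burden.
So the company prevails on this issue.
— Issue II —
Stage II.1 — burden on union; standard: a substantially-more-likely showing (weight exceeds 68).
    (e): 72 > 68 [met]
  The union carries Stage II.1; the company now bears the burden.
Stage II.2 — burden on company; standard: a substantially-more-likely showing (weight exceeds 68).
    (f): 68 ≤ 68 [not met]
    (g): 64 ≤ 68 [not met]
  Not every element is met, so the company fails to carry Stage II.2.
The union prevails on this issue.
— Issue III —
At Stage III.1 the union must meet a preponderance (weight is at least 50): on (h) the weight is 99 less the opposing 45 gives net 54, ≥ 50, so (h) meets the standard.
  The union carries Stage III.1; the company now bears the burden.
At Stage III.2 the company must meet a preponderance (weight is at least 50): on (i) the weight is 53, which does reach 50, so (i) meets the standard; on (j) the weight is 71 less the opposing 21 gives net 50, ≥ 50, so (j) meets the standard.
  Stage III.2 is satisfied; the onus moves to the union.
At Stage III.3 the union must meet a preponderance (weight is at least 50): on (k) the weight is 49, < 50, so (k) does not meet the standard; on (l) the weight is 84 less the opposing 35 gives net 49, < 50, so (l) does not meet the standard.
  Not every element is met, so the union fails to carry Stage III.3.
The analysis ends at Stage III.3; the company prevails on this issue.
Per-issue: Issue I → company; Issue II → union; Issue III → company. The union must prevail on a majority of issues; overall, the company prevails.

company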